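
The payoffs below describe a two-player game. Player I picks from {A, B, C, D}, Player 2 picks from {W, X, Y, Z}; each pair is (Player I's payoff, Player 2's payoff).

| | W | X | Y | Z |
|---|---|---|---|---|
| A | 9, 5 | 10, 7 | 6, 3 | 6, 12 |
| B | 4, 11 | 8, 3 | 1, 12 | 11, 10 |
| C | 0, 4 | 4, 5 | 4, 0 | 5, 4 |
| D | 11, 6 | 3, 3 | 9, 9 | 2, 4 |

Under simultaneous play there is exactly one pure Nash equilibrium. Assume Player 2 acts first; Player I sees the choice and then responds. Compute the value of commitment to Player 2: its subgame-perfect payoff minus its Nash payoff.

Backward induction with Player 2 moving first.
- W: BR = D, leader payoff 6.
- X: BR = A, leader payoff 7.
- Y: BR = D, leader payoff 9.
- Z: BR = B, leader payoff 10.
Among 6, 7, 9, 10, the best is 10 at Z. Subgame-perfect outcome: (B, Z) with payoffs (11, 10).
Now find the simultaneous Nash equilibrium.
Player I's best replies: W→D; X→A; Y→D; Z→B.
Player 2's best replies: A→Z; B→Y; C→X; D→Y.
The unique mutual best reply is (D, Y), giving (9, 9).
Player 2's commitment gain: 10 − 9 = 1.

1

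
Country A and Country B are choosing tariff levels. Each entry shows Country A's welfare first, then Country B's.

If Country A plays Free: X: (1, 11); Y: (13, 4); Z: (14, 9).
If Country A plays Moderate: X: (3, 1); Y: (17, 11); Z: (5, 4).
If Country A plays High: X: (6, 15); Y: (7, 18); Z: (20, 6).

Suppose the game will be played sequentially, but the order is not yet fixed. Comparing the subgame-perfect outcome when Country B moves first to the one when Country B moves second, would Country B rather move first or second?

first

If Country A leads: Country B's best replies are Free→X, Moderate→Y, High→Y; Country A's induced payoffs 1, 17, 7; outcome (Moderate, Y), payoffs (17, 11).
If Country B leads: Country A's best replies are X→High, Y→Moderate, Z→High; Country B's induced payoffs 15, 11, 6; outcome (High, X), payoffs (6, 15).
Country B gets 15 moving first and 11 moving second, so Country B prefers to move first.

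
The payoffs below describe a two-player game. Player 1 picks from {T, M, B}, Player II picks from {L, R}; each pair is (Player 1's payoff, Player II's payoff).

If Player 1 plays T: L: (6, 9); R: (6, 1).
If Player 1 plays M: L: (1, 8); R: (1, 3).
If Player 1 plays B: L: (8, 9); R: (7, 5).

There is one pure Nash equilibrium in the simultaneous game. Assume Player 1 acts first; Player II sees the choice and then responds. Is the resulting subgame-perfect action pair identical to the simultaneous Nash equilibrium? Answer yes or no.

yes

Solve by backward induction (Player 1 leads).
- T: Player II compares 9, 1 and picks L; Player 1 would get 6.
- M: Player II compares 8, 3 and picks L; Player 1 would get 1.
- B: Player II compares 9, 5 and picks L; Player 1 would get 8.
Maximizing over 6, 1, 8, Player 1 chooses B. Subgame-perfect outcome: (B, L) with payoffs (8, 9).
For the simultaneous game, intersect best replies.
Player 1's best replies: L→B; R→B.
Player II's best replies: T→L; M→L; B→L.
Only (B, L) has each player best-responding; Nash payoffs (8, 9).
Sequential outcome (B, L) coincides with the Nash profile (B, L).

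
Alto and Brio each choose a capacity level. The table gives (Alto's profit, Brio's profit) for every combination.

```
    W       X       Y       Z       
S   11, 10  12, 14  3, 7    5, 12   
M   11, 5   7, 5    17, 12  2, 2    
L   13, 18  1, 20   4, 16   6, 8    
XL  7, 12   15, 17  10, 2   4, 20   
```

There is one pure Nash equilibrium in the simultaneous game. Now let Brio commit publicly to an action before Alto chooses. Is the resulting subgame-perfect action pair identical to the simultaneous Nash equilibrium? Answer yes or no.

no

Solve by backward induction (Brio leads).
- W → Alto plays L (best of 11, 11, 13, 7); Brio gets 18.
- X → Alto plays XL (best of 12, 7, 1, 15); Brio gets 17.
- Y → Alto plays M (best of 3, 17, 4, 10); Brio gets 12.
- Z → Alto plays L (best of 5, 2, 6, 4); Brio gets 8.
Maximizing over 18, 17, 12, 8, Brio chooses W. Subgame-perfect outcome: (L, W) with payoffs (13, 18).
For the simultaneous game, intersect best replies.
Alto's best replies: W→L; X→XL; Y→M; Z→L.
Brio's best replies: S→X; M→Y; L→X; XL→Z.
Only (M, Y) has each player best-responding; Nash payoffs (17, 12).
Sequential outcome (L, W) differs from the Nash profile (M, Y).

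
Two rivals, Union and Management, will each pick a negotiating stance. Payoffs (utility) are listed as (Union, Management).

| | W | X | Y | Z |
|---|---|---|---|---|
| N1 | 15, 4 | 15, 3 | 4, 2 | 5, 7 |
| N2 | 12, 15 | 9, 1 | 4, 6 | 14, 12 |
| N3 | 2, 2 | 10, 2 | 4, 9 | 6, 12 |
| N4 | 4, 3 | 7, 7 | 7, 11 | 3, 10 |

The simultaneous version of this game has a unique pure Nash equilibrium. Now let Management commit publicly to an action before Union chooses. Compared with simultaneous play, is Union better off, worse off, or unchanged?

Solve by backward induction (Management leads).
- W → Union plays N1 (best of 15, 12, 2, 4); Management gets 4.
- X → Union plays N1 (best of 15, 9, 10, 7); Management gets 3.
- Y → Union plays N4 (best of 4, 4, 4, 7); Management gets 11.
- Z → Union plays N2 (best of 5, 14, 6, 3); Management gets 12.
Maximizing over 4, 3, 11, 12, Management chooses Z. Subgame-perfect outcome: (N2, Z) with payoffs (14, 12).
For the simultaneous game, intersect best replies.
Union's best replies: W→N1; X→N1; Y→N4; Z→N2.
Management's best replies: N1→Z; N2→W; N3→Z; N4→Y.
The unique mutual best reply is (N4, Y), giving (7, 11).
Union earns 14 sequentially versus 7 at the Nash outcome: better off.

better off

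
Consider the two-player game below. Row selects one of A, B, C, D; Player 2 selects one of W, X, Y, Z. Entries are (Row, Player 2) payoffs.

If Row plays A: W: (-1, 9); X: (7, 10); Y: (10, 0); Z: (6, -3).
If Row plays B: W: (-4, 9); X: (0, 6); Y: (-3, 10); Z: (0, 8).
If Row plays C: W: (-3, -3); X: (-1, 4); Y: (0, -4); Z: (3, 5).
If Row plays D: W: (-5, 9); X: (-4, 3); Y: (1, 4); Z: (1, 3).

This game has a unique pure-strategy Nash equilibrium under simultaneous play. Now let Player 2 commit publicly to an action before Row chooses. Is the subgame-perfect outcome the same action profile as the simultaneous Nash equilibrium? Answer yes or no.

yes

Solve by backward induction (Player 2 leads).
- W → Row plays A (best of -1, -4, -3, -5); Player 2 gets 9.
- X → Row plays A (best of 7, 0, -1, -4); Player 2 gets 10.
- Y → Row plays A (best of 10, -3, 0, 1); Player 2 gets 0.
- Z → Row plays A (best of 6, 0, 3, 1); Player 2 gets -3.
Player 2's induced payoffs are 9, 10, 0, -3, so Player 2 commits to X. Subgame-perfect outcome: (A, X) with payoffs (7, 10).
For the simultaneous game, intersect best replies.
Row's best replies: W→A; X→A; Y→A; Z→A.
Player 2's best replies: A→X; B→Y; C→Z; D→W.
Only (A, X) has each player best-responding; Nash payoffs (7, 10).
Sequential outcome (A, X) coincides with the Nash profile (A, X).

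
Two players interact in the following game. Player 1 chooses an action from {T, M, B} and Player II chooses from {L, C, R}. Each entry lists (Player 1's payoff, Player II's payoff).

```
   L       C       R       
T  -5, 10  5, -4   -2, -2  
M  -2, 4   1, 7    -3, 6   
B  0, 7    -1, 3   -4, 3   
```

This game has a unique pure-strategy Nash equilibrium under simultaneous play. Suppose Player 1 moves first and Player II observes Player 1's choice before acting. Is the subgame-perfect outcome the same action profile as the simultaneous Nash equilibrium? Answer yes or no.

no

Solve by backward induction (Player 1 leads).
- T → Player II plays L (best of 10, -4, -2); Player 1 gets -5.
- M → Player II plays C (best of 4, 7, 6); Player 1 gets 1.
- B → Player II plays L (best of 7, 3, 3); Player 1 gets 0.
Maximizing over -5, 1, 0, Player 1 chooses M. Subgame-perfect outcome: (M, C) with payoffs (1, 7).
Under simultaneous play:
Player 1's best replies: L→B; C→T; R→T.
Player II's best replies: T→L; M→C; B→L.
The unique mutual best reply is (B, L), giving (0, 7).
Sequential outcome (M, C) differs from the Nash profile (B, L).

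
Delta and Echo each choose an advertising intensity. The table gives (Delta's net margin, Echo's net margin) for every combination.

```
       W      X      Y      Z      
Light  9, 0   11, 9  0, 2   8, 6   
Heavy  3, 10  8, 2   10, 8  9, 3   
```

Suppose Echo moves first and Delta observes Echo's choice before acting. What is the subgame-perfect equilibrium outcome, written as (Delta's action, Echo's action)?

(Light, X)

Work backward from Delta's decision.
- W: Delta compares 9, 3 and picks Light; Echo would get 0.
- X: Delta compares 11, 8 and picks Light; Echo would get 9.
- Y: Delta compares 0, 10 and picks Heavy; Echo would get 8.
- Z: Delta compares 8, 9 and picks Heavy; Echo would get 3.
Maximizing over 0, 9, 8, 3, Echo chooses X. Subgame-perfect outcome: (Light, X) with payoffs (11, 9).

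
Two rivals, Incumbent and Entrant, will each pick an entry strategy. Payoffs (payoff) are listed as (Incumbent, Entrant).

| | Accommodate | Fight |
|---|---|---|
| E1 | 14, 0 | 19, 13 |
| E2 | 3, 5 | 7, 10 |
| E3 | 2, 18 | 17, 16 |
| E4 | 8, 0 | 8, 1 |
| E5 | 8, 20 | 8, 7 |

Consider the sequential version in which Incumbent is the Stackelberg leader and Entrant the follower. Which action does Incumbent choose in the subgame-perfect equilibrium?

E1

Backward induction with Incumbent moving first.
- E1 → Entrant plays Fight (best of 0, 13); Incumbent gets 19.
- E2 → Entrant plays Fight (best of 5, 10); Incumbent gets 7.
- E3 → Entrant plays Accommodate (best of 18, 16); Incumbent gets 2.
- E4 → Entrant plays Fight (best of 0, 1); Incumbent gets 8.
- E5 → Entrant plays Accommodate (best of 20, 7); Incumbent gets 8.
Incumbent's induced payoffs are 19, 7, 2, 8, 8, so Incumbent commits to E1. Subgame-perfect outcome: (E1, Fight) with payoffs (19, 13).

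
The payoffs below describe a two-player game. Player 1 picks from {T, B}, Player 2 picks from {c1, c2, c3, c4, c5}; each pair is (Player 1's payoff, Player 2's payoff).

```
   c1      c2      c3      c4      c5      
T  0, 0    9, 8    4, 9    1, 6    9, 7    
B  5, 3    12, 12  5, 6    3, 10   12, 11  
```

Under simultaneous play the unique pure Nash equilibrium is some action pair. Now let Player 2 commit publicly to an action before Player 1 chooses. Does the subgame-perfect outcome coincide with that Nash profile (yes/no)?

Backward induction with Player 2 moving first.
- c1: BR = B, leader payoff 3.
- c2: BR = B, leader payoff 12.
- c3: BR = B, leader payoff 6.
- c4: BR = B, leader payoff 10.
- c5: BR = B, leader payoff 11.
Maximizing over 3, 12, 6, 10, 11, Player 2 chooses c2. Subgame-perfect outcome: (B, c2) with payoffs (12, 12).
Under simultaneous play:
Player 1's best replies: c1→B; c2→B; c3→B; c4→B; c5→B.
Player 2's best replies: T→c3; B→c2.
The unique mutual best reply is (B, c2), giving (12, 12).
Sequential outcome (B, c2) coincides with the Nash profile (B, c2).

yes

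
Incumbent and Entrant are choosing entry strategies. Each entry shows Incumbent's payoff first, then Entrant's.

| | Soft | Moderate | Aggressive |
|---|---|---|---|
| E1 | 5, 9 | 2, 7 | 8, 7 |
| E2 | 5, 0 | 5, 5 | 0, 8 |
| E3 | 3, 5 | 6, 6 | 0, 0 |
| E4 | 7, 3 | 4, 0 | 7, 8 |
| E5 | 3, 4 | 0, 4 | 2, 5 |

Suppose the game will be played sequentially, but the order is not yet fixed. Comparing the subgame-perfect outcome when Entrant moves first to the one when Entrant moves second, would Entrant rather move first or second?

If Incumbent leads: Entrant's best replies are E1→Soft, E2→Aggressive, E3→Moderate, E4→Aggressive, E5→Aggressive; Incumbent's induced payoffs 5, 0, 6, 7, 2; outcome (E4, Aggressive), payoffs (7, 8).
If Entrant leads: Incumbent's best replies are Soft→E4, Moderate→E3, Aggressive→E1; Entrant's induced payoffs 3, 6, 7; outcome (E1, Aggressive), payoffs (8, 7).
Entrant gets 7 moving first and 8 moving second, so Entrant prefers to move second.

second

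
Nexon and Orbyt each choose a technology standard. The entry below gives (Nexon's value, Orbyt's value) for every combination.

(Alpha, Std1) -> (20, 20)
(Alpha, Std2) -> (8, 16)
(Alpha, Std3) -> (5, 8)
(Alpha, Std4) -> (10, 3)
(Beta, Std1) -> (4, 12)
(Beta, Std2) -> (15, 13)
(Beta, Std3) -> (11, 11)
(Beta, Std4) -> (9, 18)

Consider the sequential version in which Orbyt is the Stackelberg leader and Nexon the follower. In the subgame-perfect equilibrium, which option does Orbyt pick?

Backward induction with Orbyt moving first.
- Std1 → Nexon plays Alpha (best of 20, 4); Orbyt gets 20.
- Std2 → Nexon plays Beta (best of 8, 15); Orbyt gets 13.
- Std3 → Nexon plays Beta (best of 5, 11); Orbyt gets 11.
- Std4 → Nexon plays Alpha (best of 10, 9); Orbyt gets 3.
Orbyt's induced payoffs are 20, 13, 11, 3, so Orbyt commits to Std1. Subgame-perfect outcome: (Alpha, Std1) with payoffs (20, 20).

Std1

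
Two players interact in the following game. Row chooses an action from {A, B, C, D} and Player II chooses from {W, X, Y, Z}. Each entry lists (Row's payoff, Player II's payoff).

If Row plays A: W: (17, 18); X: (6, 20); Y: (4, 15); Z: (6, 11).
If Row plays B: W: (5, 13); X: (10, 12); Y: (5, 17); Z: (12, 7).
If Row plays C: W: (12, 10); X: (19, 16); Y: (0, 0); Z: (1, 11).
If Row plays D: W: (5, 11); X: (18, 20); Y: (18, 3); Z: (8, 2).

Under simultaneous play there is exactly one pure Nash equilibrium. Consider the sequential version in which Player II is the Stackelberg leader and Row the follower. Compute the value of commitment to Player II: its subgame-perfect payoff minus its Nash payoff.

2

Solve by backward induction (Player II leads).
- W → Row plays A (best of 17, 5, 12, 5); Player II gets 18.
- X → Row plays C (best of 6, 10, 19, 18); Player II gets 16.
- Y → Row plays D (best of 4, 5, 0, 18); Player II gets 3.
- Z → Row plays B (best of 6, 12, 1, 8); Player II gets 7.
Maximizing over 18, 16, 3, 7, Player II chooses W. Subgame-perfect outcome: (A, W) with payoffs (17, 18).
Now find the simultaneous Nash equilibrium.
Row's best replies: W→A; X→C; Y→D; Z→B.
Player II's best replies: A→X; B→Y; C→X; D→X.
Only (C, X) has each player best-responding; Nash payoffs (19, 16).
Player II's commitment gain: 18 − 16 = 2.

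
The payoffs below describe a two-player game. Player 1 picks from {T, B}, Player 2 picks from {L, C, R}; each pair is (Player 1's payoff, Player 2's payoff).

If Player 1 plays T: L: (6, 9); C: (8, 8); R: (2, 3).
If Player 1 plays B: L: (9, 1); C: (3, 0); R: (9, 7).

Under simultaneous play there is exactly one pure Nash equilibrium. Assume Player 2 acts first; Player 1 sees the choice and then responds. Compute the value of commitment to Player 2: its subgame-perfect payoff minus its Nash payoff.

1

Work backward from Player 1's decision.
- L: BR = B, leader payoff 1.
- C: BR = T, leader payoff 8.
- R: BR = B, leader payoff 7.
Player 2's induced payoffs are 1, 8, 7, so Player 2 commits to C. Subgame-perfect outcome: (T, C) with payoffs (8, 8).
Under simultaneous play:
Player 1's best replies: L→B; C→T; R→B.
Player 2's best replies: T→L; B→R.
The unique mutual best reply is (B, R), giving (9, 7).
Player 2's commitment gain: 8 − 7 = 1.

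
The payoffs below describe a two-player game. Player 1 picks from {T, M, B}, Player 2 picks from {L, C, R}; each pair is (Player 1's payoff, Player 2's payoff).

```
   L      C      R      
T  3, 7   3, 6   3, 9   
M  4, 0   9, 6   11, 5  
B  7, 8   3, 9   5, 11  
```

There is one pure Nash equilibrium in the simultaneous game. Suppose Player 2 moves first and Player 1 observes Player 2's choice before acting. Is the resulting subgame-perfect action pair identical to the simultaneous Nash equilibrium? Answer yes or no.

Work backward from Player 1's decision.
- L: BR = B, leader payoff 8.
- C: BR = M, leader payoff 6.
- R: BR = M, leader payoff 5.
Among 8, 6, 5, the best is 8 at L. Subgame-perfect outcome: (B, L) with payoffs (7, 8).
For the simultaneous game, intersect best replies.
Player 1's best replies: L→B; C→M; R→M.
Player 2's best replies: T→R; M→C; B→R.
The unique mutual best reply is (M, C), giving (9, 6).
Sequential outcome (B, L) differs from the Nash profile (M, C).

no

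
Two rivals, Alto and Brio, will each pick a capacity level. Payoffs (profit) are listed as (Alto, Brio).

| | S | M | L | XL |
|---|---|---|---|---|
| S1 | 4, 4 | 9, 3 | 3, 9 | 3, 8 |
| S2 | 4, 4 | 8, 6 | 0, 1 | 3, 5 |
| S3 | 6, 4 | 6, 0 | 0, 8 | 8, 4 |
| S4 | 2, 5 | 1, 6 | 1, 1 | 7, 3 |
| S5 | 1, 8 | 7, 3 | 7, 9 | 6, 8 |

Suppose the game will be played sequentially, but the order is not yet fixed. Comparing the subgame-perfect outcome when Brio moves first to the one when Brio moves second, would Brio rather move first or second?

first

If Alto leads: Brio's best replies are S1→L, S2→M, S3→L, S4→M, S5→L; Alto's induced payoffs 3, 8, 0, 1, 7; outcome (S2, M), payoffs (8, 6).
If Brio leads: Alto's best replies are S→S3, M→S1, L→S5, XL→S3; Brio's induced payoffs 4, 3, 9, 4; outcome (S5, L), payoffs (7, 9).
Brio gets 9 moving first and 6 moving second, so Brio prefers to move first.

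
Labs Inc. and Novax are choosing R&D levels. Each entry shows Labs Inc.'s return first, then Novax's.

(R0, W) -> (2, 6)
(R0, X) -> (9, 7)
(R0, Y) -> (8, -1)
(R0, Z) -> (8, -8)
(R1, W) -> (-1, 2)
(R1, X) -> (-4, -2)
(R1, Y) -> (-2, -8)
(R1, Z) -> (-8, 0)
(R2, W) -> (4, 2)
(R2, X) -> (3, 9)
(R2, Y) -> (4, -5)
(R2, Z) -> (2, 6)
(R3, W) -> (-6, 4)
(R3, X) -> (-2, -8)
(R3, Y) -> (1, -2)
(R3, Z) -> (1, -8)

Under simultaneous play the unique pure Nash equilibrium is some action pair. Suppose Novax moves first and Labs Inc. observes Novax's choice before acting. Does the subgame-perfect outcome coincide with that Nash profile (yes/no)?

Backward induction with Novax moving first.
- W → Labs Inc. plays R2 (best of 2, -1, 4, -6); Novax gets 2.
- X → Labs Inc. plays R0 (best of 9, -4, 3, -2); Novax gets 7.
- Y → Labs Inc. plays R0 (best of 8, -2, 4, 1); Novax gets -1.
- Z → Labs Inc. plays R0 (best of 8, -8, 2, 1); Novax gets -8.
Novax's induced payoffs are 2, 7, -1, -8, so Novax commits to X. Subgame-perfect outcome: (R0, X) with payoffs (9, 7).
For the simultaneous game, intersect best replies.
Labs Inc.'s best replies: W→R2; X→R0; Y→R0; Z→R0.
Novax's best replies: R0→X; R1→W; R2→X; R3→W.
The unique mutual best reply is (R0, X), giving (9, 7).
Sequential outcome (R0, X) coincides with the Nash profile (R0, X).

yes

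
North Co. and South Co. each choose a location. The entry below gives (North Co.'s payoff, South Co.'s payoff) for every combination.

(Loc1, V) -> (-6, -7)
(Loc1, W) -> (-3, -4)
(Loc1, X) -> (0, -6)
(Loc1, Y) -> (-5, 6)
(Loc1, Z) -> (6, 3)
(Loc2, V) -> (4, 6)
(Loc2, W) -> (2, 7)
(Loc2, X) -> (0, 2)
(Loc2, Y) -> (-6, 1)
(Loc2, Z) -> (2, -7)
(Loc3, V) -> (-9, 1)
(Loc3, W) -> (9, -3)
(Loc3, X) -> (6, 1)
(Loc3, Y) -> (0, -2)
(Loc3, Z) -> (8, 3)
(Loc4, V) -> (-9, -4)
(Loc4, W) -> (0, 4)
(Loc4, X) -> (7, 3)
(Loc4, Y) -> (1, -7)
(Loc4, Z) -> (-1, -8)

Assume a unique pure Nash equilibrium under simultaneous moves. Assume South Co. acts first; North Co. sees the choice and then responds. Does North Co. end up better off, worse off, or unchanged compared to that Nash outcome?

North Co. best-responds to each possible South Co. move:
- V → North Co. plays Loc2 (best of -6, 4, -9, -9); South Co. gets 6.
- W → North Co. plays Loc3 (best of -3, 2, 9, 0); South Co. gets -3.
- X → North Co. plays Loc4 (best of 0, 0, 6, 7); South Co. gets 3.
- Y → North Co. plays Loc4 (best of -5, -6, 0, 1); South Co. gets -7.
- Z → North Co. plays Loc3 (best of 6, 2, 8, -1); South Co. gets 3.
Maximizing over 6, -3, 3, -7, 3, South Co. chooses V. Subgame-perfect outcome: (Loc2, V) with payoffs (4, 6).
For the simultaneous game, intersect best replies.
North Co.'s best replies: V→Loc2; W→Loc3; X→Loc4; Y→Loc4; Z→Loc3.
South Co.'s best replies: Loc1→Y; Loc2→W; Loc3→Z; Loc4→W.
Only (Loc3, Z) has each player best-responding; Nash payoffs (8, 3).
North Co. earns 4 sequentially versus 8 at the Nash outcome: worse off.

worse off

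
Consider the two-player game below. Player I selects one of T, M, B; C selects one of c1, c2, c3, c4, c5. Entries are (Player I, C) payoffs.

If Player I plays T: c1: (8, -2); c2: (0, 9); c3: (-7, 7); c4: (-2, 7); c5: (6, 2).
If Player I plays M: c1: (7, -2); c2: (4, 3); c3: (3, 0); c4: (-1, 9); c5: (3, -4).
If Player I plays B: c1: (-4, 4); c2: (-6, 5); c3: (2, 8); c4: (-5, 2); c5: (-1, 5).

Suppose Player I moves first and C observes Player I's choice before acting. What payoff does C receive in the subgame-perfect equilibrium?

Work backward from C's decision.
- T: C compares -2, 9, 7, 7, 2 and picks c2; Player I would get 0.
- M: C compares -2, 3, 0, 9, -4 and picks c4; Player I would get -1.
- B: C compares 4, 5, 8, 2, 5 and picks c3; Player I would get 2.
Maximizing over 0, -1, 2, Player I chooses B. Subgame-perfect outcome: (B, c3) with payoffs (2, 8).

8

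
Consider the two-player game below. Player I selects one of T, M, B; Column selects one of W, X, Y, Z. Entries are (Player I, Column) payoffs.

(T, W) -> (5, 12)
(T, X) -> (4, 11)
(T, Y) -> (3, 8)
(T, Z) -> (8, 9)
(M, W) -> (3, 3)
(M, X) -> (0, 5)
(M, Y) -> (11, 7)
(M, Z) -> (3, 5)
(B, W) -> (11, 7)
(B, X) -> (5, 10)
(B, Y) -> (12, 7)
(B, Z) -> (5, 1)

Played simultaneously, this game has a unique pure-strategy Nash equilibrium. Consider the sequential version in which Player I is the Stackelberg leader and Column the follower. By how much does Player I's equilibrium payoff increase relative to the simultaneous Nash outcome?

6

Solve by backward induction (Player I leads).
- T: Column compares 12, 11, 8, 9 and picks W; Player I would get 5.
- M: Column compares 3, 5, 7, 5 and picks Y; Player I would get 11.
- B: Column compares 7, 10, 7, 1 and picks X; Player I would get 5.
Maximizing over 5, 11, 5, Player I chooses M. Subgame-perfect outcome: (M, Y) with payoffs (11, 7).
Under simultaneous play:
Player I's best replies: W→B; X→B; Y→B; Z→T.
Column's best replies: T→W; M→Y; B→X.
The unique mutual best reply is (B, X), giving (5, 10).
Player I's commitment gain: 11 − 5 = 6.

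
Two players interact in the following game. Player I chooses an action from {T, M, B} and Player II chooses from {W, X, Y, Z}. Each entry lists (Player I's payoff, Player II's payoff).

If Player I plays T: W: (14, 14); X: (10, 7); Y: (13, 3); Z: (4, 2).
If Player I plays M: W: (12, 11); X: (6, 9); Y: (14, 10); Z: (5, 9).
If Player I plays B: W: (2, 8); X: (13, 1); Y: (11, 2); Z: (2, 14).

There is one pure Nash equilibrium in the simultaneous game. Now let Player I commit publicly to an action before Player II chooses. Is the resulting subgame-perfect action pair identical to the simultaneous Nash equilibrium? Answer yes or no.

Work backward from Player II's decision.
- T → Player II plays W (best of 14, 7, 3, 2); Player I gets 14.
- M → Player II plays W (best of 11, 9, 10, 9); Player I gets 12.
- B → Player II plays Z (best of 8, 1, 2, 14); Player I gets 2.
Among 14, 12, 2, the best is 14 at T. Subgame-perfect outcome: (T, W) with payoffs (14, 14).
Now find the simultaneous Nash equilibrium.
Player I's best replies: W→T; X→B; Y→M; Z→M.
Player II's best replies: T→W; M→W; B→Z.
The unique mutual best reply is (T, W), giving (14, 14).
Sequential outcome (T, W) coincides with the Nash profile (T, W).

yes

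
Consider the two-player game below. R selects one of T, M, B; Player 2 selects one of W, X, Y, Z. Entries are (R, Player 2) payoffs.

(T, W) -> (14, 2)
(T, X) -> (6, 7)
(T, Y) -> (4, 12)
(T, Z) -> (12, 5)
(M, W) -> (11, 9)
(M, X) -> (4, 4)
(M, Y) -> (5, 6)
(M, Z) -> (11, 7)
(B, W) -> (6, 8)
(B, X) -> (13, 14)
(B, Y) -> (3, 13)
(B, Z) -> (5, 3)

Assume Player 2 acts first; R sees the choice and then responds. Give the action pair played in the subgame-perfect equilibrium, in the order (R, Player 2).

Solve by backward induction (Player 2 leads).
- W → R plays T (best of 14, 11, 6); Player 2 gets 2.
- X → R plays B (best of 6, 4, 13); Player 2 gets 14.
- Y → R plays M (best of 4, 5, 3); Player 2 gets 6.
- Z → R plays T (best of 12, 11, 5); Player 2 gets 5.
Among 2, 14, 6, 5, the best is 14 at X. Subgame-perfect outcome: (B, X) with payoffs (13, 14).

(B, X)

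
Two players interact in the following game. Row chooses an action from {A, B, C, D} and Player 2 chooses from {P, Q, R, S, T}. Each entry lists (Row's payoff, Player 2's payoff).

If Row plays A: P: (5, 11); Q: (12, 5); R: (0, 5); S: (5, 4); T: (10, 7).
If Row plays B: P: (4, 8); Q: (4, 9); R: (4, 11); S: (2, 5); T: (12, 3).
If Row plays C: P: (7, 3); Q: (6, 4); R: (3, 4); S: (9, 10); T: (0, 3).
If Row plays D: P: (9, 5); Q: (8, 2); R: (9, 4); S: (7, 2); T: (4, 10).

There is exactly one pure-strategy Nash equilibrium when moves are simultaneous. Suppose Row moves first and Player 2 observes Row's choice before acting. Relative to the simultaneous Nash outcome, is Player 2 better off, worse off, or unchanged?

Work backward from Player 2's decision.
- A: Player 2 compares 11, 5, 5, 4, 7 and picks P; Row would get 5.
- B: Player 2 compares 8, 9, 11, 5, 3 and picks R; Row would get 4.
- C: Player 2 compares 3, 4, 4, 10, 3 and picks S; Row would get 9.
- D: Player 2 compares 5, 2, 4, 2, 10 and picks T; Row would get 4.
Maximizing over 5, 4, 9, 4, Row chooses C. Subgame-perfect outcome: (C, S) with payoffs (9, 10).
Now find the simultaneous Nash equilibrium.
Row's best replies: P→D; Q→A; R→D; S→C; T→B.
Player 2's best replies: A→P; B→R; C→S; D→T.
The unique mutual best reply is (C, S), giving (9, 10).
Player 2 earns 10 sequentially versus 10 at the Nash outcome: unchanged.

unchanged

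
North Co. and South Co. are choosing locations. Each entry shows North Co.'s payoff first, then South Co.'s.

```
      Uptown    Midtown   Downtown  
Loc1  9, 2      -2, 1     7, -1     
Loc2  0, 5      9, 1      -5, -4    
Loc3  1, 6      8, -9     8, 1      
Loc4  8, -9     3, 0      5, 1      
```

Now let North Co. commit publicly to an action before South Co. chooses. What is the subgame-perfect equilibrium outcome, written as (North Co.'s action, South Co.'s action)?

South Co. best-responds to each possible North Co. move:
- Loc1: South Co. compares 2, 1, -1 and picks Uptown; North Co. would get 9.
- Loc2: South Co. compares 5, 1, -4 and picks Uptown; North Co. would get 0.
- Loc3: South Co. compares 6, -9, 1 and picks Uptown; North Co. would get 1.
- Loc4: South Co. compares -9, 0, 1 and picks Downtown; North Co. would get 5.
Among 9, 0, 1, 5, the best is 9 at Loc1. Subgame-perfect outcome: (Loc1, Uptown) with payoffs (9, 2).

(Loc1, Uptown)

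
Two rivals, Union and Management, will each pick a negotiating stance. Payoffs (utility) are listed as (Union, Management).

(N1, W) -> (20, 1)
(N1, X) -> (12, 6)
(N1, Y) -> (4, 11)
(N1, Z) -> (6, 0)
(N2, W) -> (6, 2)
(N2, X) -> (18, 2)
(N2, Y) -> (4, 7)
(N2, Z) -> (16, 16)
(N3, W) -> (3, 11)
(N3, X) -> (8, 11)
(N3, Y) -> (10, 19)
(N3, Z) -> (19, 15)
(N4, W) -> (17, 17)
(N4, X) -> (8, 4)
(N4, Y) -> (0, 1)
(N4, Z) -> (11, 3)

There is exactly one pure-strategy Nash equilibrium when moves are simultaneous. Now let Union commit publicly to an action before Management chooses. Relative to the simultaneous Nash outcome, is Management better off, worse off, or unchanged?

Backward induction with Union moving first.
- N1: Management compares 1, 6, 11, 0 and picks Y; Union would get 4.
- N2: Management compares 2, 2, 7, 16 and picks Z; Union would get 16.
- N3: Management compares 11, 11, 19, 15 and picks Y; Union would get 10.
- N4: Management compares 17, 4, 1, 3 and picks W; Union would get 17.
Among 4, 16, 10, 17, the best is 17 at N4. Subgame-perfect outcome: (N4, W) with payoffs (17, 17).
Now find the simultaneous Nash equilibrium.
Union's best replies: W→N1; X→N2; Y→N3; Z→N3.
Management's best replies: N1→Y; N2→Z; N3→Y; N4→W.
The unique mutual best reply is (N3, Y), giving (10, 19).
Management earns 17 sequentially versus 19 at the Nash outcome: worse off.

worse off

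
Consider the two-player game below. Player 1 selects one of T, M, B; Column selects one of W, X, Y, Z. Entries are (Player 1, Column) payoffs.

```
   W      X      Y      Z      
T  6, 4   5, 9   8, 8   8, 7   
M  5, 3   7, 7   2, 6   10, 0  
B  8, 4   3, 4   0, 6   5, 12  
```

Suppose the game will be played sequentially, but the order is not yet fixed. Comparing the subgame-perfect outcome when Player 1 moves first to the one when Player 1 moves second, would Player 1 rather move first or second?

If Player 1 leads: Column's best replies are T→X, M→X, B→Z; Player 1's induced payoffs 5, 7, 5; outcome (M, X), payoffs (7, 7).
If Column leads: Player 1's best replies are W→B, X→M, Y→T, Z→M; Column's induced payoffs 4, 7, 8, 0; outcome (T, Y), payoffs (8, 8).
Player 1 gets 7 moving first and 8 moving second, so Player 1 prefers to move second.

second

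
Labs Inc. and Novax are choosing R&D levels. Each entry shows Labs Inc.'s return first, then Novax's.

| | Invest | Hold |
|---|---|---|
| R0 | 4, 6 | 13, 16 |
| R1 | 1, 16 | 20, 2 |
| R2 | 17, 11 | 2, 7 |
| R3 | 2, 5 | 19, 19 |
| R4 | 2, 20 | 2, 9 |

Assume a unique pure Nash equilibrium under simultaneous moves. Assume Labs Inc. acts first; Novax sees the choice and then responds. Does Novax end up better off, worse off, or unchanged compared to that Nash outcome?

Solve by backward induction (Labs Inc. leads).
- R0: Novax compares 6, 16 and picks Hold; Labs Inc. would get 13.
- R1: Novax compares 16, 2 and picks Invest; Labs Inc. would get 1.
- R2: Novax compares 11, 7 and picks Invest; Labs Inc. would get 17.
- R3: Novax compares 5, 19 and picks Hold; Labs Inc. would get 19.
- R4: Novax compares 20, 9 and picks Invest; Labs Inc. would get 2.
Labs Inc.'s induced payoffs are 13, 1, 17, 19, 2, so Labs Inc. commits to R3. Subgame-perfect outcome: (R3, Hold) with payoffs (19, 19).
For the simultaneous game, intersect best replies.
Labs Inc.'s best replies: Invest→R2; Hold→R1.
Novax's best replies: R0→Hold; R1→Invest; R2→Invest; R3→Hold; R4→Invest.
Only (R2, Invest) has each player best-responding; Nash payoffs (17, 11).
Novax earns 19 sequentially versus 11 at the Nash outcome: better off.

better off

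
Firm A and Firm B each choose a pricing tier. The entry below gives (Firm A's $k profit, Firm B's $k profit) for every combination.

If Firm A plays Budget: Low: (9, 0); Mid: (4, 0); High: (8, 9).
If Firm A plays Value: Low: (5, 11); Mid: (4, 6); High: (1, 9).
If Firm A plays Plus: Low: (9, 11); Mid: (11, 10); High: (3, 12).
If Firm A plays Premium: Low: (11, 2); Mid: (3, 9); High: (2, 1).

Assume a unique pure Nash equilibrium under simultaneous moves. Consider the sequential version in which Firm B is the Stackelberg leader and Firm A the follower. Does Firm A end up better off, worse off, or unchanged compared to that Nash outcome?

better off

Firm A best-responds to each possible Firm B move:
- Low: Firm A compares 9, 5, 9, 11 and picks Premium; Firm B would get 2.
- Mid: Firm A compares 4, 4, 11, 3 and picks Plus; Firm B would get 10.
- High: Firm A compares 8, 1, 3, 2 and picks Budget; Firm B would get 9.
Firm B's induced payoffs are 2, 10, 9, so Firm B commits to Mid. Subgame-perfect outcome: (Plus, Mid) with payoffs (11, 10).
Now find the simultaneous Nash equilibrium.
Firm A's best replies: Low→Premium; Mid→Plus; High→Budget.
Firm B's best replies: Budget→High; Value→Low; Plus→High; Premium→Mid.
Only (Budget, High) has each player best-responding; Nash payoffs (8, 9).
Firm A earns 11 sequentially versus 8 at the Nash outcome: better off.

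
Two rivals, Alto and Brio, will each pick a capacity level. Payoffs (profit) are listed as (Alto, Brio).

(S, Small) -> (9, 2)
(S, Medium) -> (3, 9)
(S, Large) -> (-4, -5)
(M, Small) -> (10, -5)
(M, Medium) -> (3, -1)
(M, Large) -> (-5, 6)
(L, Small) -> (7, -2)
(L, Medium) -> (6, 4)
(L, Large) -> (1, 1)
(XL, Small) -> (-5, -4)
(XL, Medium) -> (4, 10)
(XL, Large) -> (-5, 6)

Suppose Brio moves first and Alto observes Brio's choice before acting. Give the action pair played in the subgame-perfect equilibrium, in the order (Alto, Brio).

Work backward from Alto's decision.
- Small: Alto compares 9, 10, 7, -5 and picks M; Brio would get -5.
- Medium: Alto compares 3, 3, 6, 4 and picks L; Brio would get 4.
- Large: Alto compares -4, -5, 1, -5 and picks L; Brio would get 1.
Maximizing over -5, 4, 1, Brio chooses Medium. Subgame-perfect outcome: (L, Medium) with payoffs (6, 4).

(L, Medium)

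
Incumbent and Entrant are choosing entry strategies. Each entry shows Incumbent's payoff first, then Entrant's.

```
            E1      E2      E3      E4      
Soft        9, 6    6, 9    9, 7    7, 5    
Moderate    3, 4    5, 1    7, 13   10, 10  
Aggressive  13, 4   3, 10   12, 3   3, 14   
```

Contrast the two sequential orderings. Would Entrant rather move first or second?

If Incumbent leads: Entrant's best replies are Soft→E2, Moderate→E3, Aggressive→E4; Incumbent's induced payoffs 6, 7, 3; outcome (Moderate, E3), payoffs (7, 13).
If Entrant leads: Incumbent's best replies are E1→Aggressive, E2→Soft, E3→Aggressive, E4→Moderate; Entrant's induced payoffs 4, 9, 3, 10; outcome (Moderate, E4), payoffs (10, 10).
Entrant gets 10 moving first and 13 moving second, so Entrant prefers to move second.

second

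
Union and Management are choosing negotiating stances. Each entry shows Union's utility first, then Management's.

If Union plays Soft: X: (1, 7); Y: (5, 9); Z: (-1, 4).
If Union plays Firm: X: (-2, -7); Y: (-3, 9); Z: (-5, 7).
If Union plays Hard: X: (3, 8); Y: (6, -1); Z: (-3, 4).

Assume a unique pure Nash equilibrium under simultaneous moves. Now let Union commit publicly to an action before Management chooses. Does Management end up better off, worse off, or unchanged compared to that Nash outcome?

Backward induction with Union moving first.
- Soft: Management compares 7, 9, 4 and picks Y; Union would get 5.
- Firm: Management compares -7, 9, 7 and picks Y; Union would get -3.
- Hard: Management compares 8, -1, 4 and picks X; Union would get 3.
Union's induced payoffs are 5, -3, 3, so Union commits to Soft. Subgame-perfect outcome: (Soft, Y) with payoffs (5, 9).
Under simultaneous play:
Union's best replies: X→Hard; Y→Hard; Z→Soft.
Management's best replies: Soft→Y; Firm→Y; Hard→X.
Only (Hard, X) has each player best-responding; Nash payoffs (3, 8).
Management earns 9 sequentially versus 8 at the Nash outcome: better off.

better off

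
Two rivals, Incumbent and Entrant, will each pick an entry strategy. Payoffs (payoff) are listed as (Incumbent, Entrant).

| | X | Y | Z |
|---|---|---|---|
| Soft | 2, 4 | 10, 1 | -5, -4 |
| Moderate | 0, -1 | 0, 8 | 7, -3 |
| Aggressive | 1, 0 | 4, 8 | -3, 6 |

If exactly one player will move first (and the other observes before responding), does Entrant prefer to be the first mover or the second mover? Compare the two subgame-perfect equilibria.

second

If Incumbent leads: Entrant's best replies are Soft→X, Moderate→Y, Aggressive→Y; Incumbent's induced payoffs 2, 0, 4; outcome (Aggressive, Y), payoffs (4, 8).
If Entrant leads: Incumbent's best replies are X→Soft, Y→Soft, Z→Moderate; Entrant's induced payoffs 4, 1, -3; outcome (Soft, X), payoffs (2, 4).
Entrant gets 4 moving first and 8 moving second, so Entrant prefers to move second.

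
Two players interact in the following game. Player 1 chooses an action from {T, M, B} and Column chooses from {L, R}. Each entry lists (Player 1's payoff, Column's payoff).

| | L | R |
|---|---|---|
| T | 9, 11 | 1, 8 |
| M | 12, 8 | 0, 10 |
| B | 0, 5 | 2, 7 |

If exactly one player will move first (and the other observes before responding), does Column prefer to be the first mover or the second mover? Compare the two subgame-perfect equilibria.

second

If Player 1 leads: Column's best replies are T→L, M→R, B→R; Player 1's induced payoffs 9, 0, 2; outcome (T, L), payoffs (9, 11).
If Column leads: Player 1's best replies are L→M, R→B; Column's induced payoffs 8, 7; outcome (M, L), payoffs (12, 8).
Column gets 8 moving first and 11 moving second, so Column prefers to move second.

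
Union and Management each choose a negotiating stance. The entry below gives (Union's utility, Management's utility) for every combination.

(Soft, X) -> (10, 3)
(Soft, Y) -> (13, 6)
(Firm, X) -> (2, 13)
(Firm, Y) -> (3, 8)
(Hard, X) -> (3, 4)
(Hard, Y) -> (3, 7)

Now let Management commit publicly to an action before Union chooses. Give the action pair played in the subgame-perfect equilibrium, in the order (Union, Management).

Work backward from Union's decision.
- X → Union plays Soft (best of 10, 2, 3); Management gets 3.
- Y → Union plays Soft (best of 13, 3, 3); Management gets 6.
Management's induced payoffs are 3, 6, so Management commits to Y. Subgame-perfect outcome: (Soft, Y) with payoffs (13, 6).

(Soft, Y)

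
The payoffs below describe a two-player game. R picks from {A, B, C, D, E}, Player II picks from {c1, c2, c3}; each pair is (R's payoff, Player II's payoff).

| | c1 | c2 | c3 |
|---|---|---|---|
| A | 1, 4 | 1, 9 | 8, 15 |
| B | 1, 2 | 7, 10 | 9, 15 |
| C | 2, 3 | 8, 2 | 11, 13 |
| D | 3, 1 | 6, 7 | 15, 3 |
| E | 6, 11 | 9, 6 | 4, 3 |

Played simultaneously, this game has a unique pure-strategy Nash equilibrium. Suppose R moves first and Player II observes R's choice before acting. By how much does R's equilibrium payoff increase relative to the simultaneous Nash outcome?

Solve by backward induction (R leads).
- A → Player II plays c3 (best of 4, 9, 15); R gets 8.
- B → Player II plays c3 (best of 2, 10, 15); R gets 9.
- C → Player II plays c3 (best of 3, 2, 13); R gets 11.
- D → Player II plays c2 (best of 1, 7, 3); R gets 6.
- E → Player II plays c1 (best of 11, 6, 3); R gets 6.
Among 8, 9, 11, 6, 6, the best is 11 at C. Subgame-perfect outcome: (C, c3) with payoffs (11, 13).
For the simultaneous game, intersect best replies.
R's best replies: c1→E; c2→E; c3→D.
Player II's best replies: A→c3; B→c3; C→c3; D→c2; E→c1.
Only (E, c1) has each player best-responding; Nash payoffs (6, 11).
R's commitment gain: 11 − 6 = 5.

5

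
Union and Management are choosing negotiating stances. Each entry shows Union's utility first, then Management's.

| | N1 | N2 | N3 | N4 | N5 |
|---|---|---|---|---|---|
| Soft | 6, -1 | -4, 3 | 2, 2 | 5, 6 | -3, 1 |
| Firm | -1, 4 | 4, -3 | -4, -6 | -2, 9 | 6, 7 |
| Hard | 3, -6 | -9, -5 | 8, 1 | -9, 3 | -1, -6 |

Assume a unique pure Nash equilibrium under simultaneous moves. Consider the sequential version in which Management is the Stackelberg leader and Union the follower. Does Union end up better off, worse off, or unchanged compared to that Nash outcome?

Solve by backward induction (Management leads).
- N1: BR = Soft, leader payoff -1.
- N2: BR = Firm, leader payoff -3.
- N3: BR = Hard, leader payoff 1.
- N4: BR = Soft, leader payoff 6.
- N5: BR = Firm, leader payoff 7.
Management's induced payoffs are -1, -3, 1, 6, 7, so Management commits to N5. Subgame-perfect outcome: (Firm, N5) with payoffs (6, 7).
For the simultaneous game, intersect best replies.
Union's best replies: N1→Soft; N2→Firm; N3→Hard; N4→Soft; N5→Firm.
Management's best replies: Soft→N4; Firm→N4; Hard→N4.
Only (Soft, N4) has each player best-responding; Nash payoffs (5, 6).
Union earns 6 sequentially versus 5 at the Nash outcome: better off.

better off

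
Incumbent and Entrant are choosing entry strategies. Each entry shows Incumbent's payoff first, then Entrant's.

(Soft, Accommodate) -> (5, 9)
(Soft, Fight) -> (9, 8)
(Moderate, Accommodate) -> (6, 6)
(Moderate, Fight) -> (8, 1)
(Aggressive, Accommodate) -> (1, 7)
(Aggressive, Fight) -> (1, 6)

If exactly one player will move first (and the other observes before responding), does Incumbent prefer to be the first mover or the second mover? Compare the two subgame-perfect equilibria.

If Incumbent leads: Entrant's best replies are Soft→Accommodate, Moderate→Accommodate, Aggressive→Accommodate; Incumbent's induced payoffs 5, 6, 1; outcome (Moderate, Accommodate), payoffs (6, 6).
If Entrant leads: Incumbent's best replies are Accommodate→Moderate, Fight→Soft; Entrant's induced payoffs 6, 8; outcome (Soft, Fight), payoffs (9, 8).
Incumbent gets 6 moving first and 9 moving second, so Incumbent prefers to move second.

second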